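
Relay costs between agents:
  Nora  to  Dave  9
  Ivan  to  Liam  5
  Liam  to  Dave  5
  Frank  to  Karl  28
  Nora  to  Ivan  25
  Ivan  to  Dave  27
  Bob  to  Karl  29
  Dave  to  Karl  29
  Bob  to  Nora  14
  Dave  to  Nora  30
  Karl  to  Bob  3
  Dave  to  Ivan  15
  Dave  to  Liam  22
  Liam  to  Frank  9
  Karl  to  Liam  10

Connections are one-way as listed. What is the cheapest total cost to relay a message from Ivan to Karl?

Paths from Ivan to Karl:
Ivan -> Dave -> Liam -> Frank -> Karl: 27 + 22 + 9 + 28 = 86
Ivan -> Liam -> Dave -> Karl: 5 + 5 + 29 = 39
Ivan -> Liam -> Frank -> Karl: 5 + 9 + 28 = 42
Ivan -> Dave -> Karl: 27 + 29 = 56
Best route has total 39.

39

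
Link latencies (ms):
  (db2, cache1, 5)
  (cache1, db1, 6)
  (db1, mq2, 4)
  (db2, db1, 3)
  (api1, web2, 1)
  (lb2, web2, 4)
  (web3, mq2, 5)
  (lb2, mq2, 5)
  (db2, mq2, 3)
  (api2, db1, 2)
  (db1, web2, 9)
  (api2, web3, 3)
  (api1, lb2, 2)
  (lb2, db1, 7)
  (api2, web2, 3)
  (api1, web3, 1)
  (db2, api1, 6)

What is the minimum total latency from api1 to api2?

4

Comparing a few candidate routes:
api1 → web3 → mq2 → db1 → api2: 1 + 5 + 4 + 2 = 12
api1 → web3 → api2: 1 + 3 = 4
api1 → web2 → api2: 1 + 3 = 4
api1 → lb2 → web2 → api2: 2 + 4 + 3 = 9
api1 → lb2 → db1 → api2: 2 + 7 + 2 = 11
api1 → db2 → db1 → api2: 6 + 3 + 2 = 11
The minimum is 4 ms.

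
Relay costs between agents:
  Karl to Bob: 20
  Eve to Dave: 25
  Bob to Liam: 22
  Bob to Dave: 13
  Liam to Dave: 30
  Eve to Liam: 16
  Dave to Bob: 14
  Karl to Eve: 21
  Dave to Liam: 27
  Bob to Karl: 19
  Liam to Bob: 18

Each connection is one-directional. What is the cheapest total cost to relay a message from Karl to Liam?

Paths from Karl to Liam:
Karl→Bob→Dave→Liam: 20 + 13 + 27 = 60
Karl→Eve→Dave→Liam: 21 + 25 + 27 = 73
Karl→Eve→Liam: 21 + 16 = 37
Karl→Bob→Liam: 20 + 22 = 42
Karl→Eve→Dave→Bob→Liam: 21 + 25 + 14 + 22 = 82
The minimum is 37.

37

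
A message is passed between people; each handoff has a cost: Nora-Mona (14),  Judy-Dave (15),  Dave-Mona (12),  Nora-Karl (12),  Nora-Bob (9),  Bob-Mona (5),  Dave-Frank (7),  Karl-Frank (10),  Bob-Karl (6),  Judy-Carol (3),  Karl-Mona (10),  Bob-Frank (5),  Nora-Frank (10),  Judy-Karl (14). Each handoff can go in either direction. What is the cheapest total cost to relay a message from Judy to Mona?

Comparing a few candidate routes:
Judy → Karl → Frank → Bob → Mona: 14 + 10 + 5 + 5 = 34
Judy → Karl → Bob → Mona: 14 + 6 + 5 = 25
Judy → Karl → Mona: 14 + 10 = 24
Judy → Dave → Mona: 15 + 12 = 27
Judy → Dave → Frank → Bob → Mona: 15 + 7 + 5 + 5 = 32
Best route has total 24.

24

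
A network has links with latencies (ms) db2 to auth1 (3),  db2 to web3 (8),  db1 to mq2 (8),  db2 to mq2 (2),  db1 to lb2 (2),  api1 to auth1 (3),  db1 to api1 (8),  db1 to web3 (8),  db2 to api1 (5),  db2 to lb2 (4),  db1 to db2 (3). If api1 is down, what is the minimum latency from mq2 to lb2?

Some routes from mq2 to lb2 avoiding api1:
mq2→db1→lb2: 8 + 2 = 10
mq2→db2→lb2: 2 + 4 = 6
mq2→db1→db2→lb2: 8 + 3 + 4 = 15
mq2→db2→db1→lb2: 2 + 3 + 2 = 7
The minimum is 6 ms.

6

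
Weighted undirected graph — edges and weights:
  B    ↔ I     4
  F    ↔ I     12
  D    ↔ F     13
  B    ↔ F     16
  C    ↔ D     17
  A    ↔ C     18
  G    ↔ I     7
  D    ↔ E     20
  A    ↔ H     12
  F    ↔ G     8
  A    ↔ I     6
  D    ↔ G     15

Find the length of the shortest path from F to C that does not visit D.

36

Paths from F to C avoiding D:
F -> I -> A -> C: 12 + 6 + 18 = 36
F -> G -> I -> A -> C: 8 + 7 + 6 + 18 = 39
F -> B -> I -> A -> C: 16 + 4 + 6 + 18 = 44
Best route has total 36.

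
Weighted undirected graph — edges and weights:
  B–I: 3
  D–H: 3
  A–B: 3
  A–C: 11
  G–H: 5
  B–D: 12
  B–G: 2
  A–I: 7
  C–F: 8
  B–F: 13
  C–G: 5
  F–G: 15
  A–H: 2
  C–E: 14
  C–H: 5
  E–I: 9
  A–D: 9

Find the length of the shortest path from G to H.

5

A few of the G→H routes:
G-C-H: 5 + 5 = 10
G-B-I-A-H: 2 + 3 + 7 + 2 = 14
G-B-D-H: 2 + 12 + 3 = 17
G-H: 5
G-B-A-D-H: 2 + 3 + 9 + 3 = 17
G-B-A-H: 2 + 3 + 2 = 7
Shortest: 5.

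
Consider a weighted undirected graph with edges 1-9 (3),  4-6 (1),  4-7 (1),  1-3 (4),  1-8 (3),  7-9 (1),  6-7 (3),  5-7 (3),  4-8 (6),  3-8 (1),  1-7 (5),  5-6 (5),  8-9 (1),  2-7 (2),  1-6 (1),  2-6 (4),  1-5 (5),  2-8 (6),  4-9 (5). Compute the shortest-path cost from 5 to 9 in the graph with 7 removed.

Some routes from 5 to 9 avoiding 7:
5 - 1 - 8 - 9: 5 + 3 + 1 = 9
5 - 6 - 1 - 9: 5 + 1 + 3 = 9
5 - 1 - 9: 5 + 3 = 8
5 - 6 - 1 - 8 - 9: 5 + 1 + 3 + 1 = 10
The minimum is 8.

8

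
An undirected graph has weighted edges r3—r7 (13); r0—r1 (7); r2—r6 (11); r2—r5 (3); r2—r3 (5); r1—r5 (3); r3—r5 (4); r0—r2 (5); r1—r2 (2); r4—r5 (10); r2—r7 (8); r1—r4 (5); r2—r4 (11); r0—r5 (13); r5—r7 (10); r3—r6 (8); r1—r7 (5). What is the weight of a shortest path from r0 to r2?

Checking several routes:
r0 -> r5 -> r2: 13 + 3 = 16
r0 -> r5 -> r1 -> r2: 13 + 3 + 2 = 18
r0 -> r2: 5
r0 -> r1 -> r2: 7 + 2 = 9
r0 -> r1 -> r5 -> r2: 7 + 3 + 3 = 13
The minimum is 5.

5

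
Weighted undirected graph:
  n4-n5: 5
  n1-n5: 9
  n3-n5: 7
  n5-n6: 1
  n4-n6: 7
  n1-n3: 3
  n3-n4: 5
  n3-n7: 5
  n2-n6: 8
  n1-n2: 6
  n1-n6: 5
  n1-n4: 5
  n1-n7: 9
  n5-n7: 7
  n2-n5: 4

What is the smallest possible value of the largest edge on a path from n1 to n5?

5

Some routes from n1 to n5:
n1 - n2 - n5: max(6, 4) = 6
n1 - n4 - n3 - n7 - n5: max(5, 5, 5, 7) = 7
n1 - n3 - n4 - n5: max(3, 5, 5) = 5
n1 - n4 - n5: max(5, 5) = 5
n1 - n6 - n5: max(5, 1) = 5
n1 - n4 - n3 - n5: max(5, 5, 7) = 7
Smallest bottleneck: 5.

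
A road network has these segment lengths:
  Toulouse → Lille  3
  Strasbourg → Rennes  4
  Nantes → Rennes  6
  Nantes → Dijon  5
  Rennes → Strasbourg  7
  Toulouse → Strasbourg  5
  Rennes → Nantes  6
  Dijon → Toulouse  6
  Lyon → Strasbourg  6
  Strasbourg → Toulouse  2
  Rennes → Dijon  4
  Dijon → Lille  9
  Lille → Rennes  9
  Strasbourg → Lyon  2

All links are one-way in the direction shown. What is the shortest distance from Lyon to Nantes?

16

Candidate routes:
Lyon - Strasbourg - Toulouse - Lille - Rennes - Nantes: 6 + 2 + 3 + 9 + 6 = 26
Lyon - Strasbourg - Rennes - Nantes: 6 + 4 + 6 = 16
Shortest: 16.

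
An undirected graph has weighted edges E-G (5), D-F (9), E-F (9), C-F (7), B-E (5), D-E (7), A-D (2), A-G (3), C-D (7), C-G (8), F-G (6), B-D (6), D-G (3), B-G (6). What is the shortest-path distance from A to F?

Some routes from A to F:
A→D→C→F: 2 + 7 + 7 = 16
A→D→G→F: 2 + 3 + 6 = 11
A→D→F: 2 + 9 = 11
A→G→D→F: 3 + 3 + 9 = 15
A→G→F: 3 + 6 = 9
Best route has total 9.

9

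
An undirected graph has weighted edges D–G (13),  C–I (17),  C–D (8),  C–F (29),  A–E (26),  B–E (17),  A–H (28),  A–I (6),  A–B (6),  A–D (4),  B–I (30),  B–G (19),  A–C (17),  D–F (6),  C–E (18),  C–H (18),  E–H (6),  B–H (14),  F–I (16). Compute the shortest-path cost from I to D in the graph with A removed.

22

Some routes from I to D avoiding A:
I - C - F - D: 17 + 29 + 6 = 52
I - B - G - D: 30 + 19 + 13 = 62
I - C - D: 17 + 8 = 25
I - F - C - D: 16 + 29 + 8 = 53
I - F - D: 16 + 6 = 22
Best route has total 22.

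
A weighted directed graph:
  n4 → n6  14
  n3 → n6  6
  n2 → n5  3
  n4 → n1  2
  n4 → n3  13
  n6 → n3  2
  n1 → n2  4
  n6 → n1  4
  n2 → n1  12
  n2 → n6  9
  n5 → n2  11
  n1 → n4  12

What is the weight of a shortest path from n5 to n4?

Candidate routes:
n5-n2-n6-n1-n4: 11 + 9 + 4 + 12 = 36
n5-n2-n1-n4: 11 + 12 + 12 = 35
The minimum is 35.

35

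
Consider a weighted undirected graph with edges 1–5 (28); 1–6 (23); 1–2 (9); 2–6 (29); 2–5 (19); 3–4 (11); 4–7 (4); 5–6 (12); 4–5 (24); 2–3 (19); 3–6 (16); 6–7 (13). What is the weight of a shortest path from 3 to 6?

16

Comparing a few candidate routes:
3→6: 16
3→4→5→6: 11 + 24 + 12 = 47
3→4→7→6: 11 + 4 + 13 = 28
Shortest: 16.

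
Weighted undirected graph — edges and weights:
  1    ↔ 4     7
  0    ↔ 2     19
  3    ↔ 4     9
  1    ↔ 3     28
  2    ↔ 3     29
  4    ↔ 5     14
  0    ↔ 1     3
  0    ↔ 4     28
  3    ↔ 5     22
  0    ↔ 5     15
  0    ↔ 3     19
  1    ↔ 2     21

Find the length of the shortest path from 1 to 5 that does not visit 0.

Some routes from 1 to 5 avoiding 0:
1→4→3→5: 7 + 9 + 22 = 38
1→3→5: 28 + 22 = 50
1→4→5: 7 + 14 = 21
Shortest: 21.

21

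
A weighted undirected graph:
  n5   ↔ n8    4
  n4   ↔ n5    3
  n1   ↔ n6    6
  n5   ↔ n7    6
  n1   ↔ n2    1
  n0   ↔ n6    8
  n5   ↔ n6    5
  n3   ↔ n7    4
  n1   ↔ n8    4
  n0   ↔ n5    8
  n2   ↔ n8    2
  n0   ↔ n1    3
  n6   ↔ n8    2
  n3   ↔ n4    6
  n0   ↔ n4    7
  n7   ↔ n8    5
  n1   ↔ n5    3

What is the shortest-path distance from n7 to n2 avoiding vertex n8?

Some routes from n7 to n2 avoiding n8:
n7 - n5 - n4 - n0 - n1 - n2: 6 + 3 + 7 + 3 + 1 = 20
n7 - n3 - n4 - n0 - n1 - n2: 4 + 6 + 7 + 3 + 1 = 21
n7 - n5 - n6 - n1 - n2: 6 + 5 + 6 + 1 = 18
n7 - n5 - n0 - n1 - n2: 6 + 8 + 3 + 1 = 18
n7 - n5 - n1 - n2: 6 + 3 + 1 = 10
n7 - n3 - n4 - n5 - n1 - n2: 4 + 6 + 3 + 3 + 1 = 17
Best route has total 10.

10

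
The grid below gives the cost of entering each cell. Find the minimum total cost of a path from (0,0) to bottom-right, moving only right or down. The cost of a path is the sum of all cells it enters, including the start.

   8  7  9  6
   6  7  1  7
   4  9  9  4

33

Best path: [0,0] -> [1,0] -> [1,1] -> [1,2] -> [1,3] -> [2,3]
Cost: 8 + 6 + 7 + 1 + 7 + 4 = 33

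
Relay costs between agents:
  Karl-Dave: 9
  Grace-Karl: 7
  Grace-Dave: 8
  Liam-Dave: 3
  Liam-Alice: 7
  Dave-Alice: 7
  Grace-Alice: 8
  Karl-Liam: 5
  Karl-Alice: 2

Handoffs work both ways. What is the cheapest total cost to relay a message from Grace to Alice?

Checking several routes:
Grace-Karl-Alice: 7 + 2 = 9
Grace-Dave-Alice: 8 + 7 = 15
Grace-Dave-Liam-Alice: 8 + 3 + 7 = 18
Grace-Alice: 8
The minimum is 8.

8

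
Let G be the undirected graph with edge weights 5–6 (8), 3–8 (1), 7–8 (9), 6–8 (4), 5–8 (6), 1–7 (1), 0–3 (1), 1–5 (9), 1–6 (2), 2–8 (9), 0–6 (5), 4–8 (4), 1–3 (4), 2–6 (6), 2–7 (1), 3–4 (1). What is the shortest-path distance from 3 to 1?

Comparing a few candidate routes:
3 -> 0 -> 6 -> 1: 1 + 5 + 2 = 8
3 -> 8 -> 6 -> 1: 1 + 4 + 2 = 7
3 -> 1: 4
The minimum is 4.

4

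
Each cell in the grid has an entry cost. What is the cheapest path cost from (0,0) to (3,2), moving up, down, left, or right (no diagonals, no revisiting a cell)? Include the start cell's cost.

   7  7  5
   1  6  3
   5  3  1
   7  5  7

24

Cheapest: (0,0)→(1,0)→(2,0)→(2,1)→(2,2)→(3,2)
  7 + 1 + 5 + 3 + 1 + 7 = 24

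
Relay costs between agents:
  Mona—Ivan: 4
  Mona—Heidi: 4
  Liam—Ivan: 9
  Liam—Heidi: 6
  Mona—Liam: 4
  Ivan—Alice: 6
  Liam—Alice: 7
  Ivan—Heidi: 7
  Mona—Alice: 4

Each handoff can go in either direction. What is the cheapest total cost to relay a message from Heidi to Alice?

Comparing a few candidate routes:
Heidi - Liam - Alice: 6 + 7 = 13
Heidi - Mona - Alice: 4 + 4 = 8
Heidi - Ivan - Alice: 7 + 6 = 13
Shortest: 8.

8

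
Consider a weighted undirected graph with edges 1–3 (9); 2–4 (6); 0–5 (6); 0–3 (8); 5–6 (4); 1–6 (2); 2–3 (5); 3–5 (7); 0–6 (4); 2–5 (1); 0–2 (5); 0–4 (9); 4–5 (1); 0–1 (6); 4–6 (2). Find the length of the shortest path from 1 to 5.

5

Checking several routes:
1 -> 6 -> 5: 2 + 4 = 6
1 -> 6 -> 4 -> 5: 2 + 2 + 1 = 5
1 -> 6 -> 4 -> 2 -> 5: 2 + 2 + 6 + 1 = 11
1 -> 0 -> 5: 6 + 6 = 12
The minimum is 5.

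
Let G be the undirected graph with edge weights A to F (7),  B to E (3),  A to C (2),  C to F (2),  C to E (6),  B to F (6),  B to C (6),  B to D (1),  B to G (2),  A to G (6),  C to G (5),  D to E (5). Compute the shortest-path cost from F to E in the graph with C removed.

Candidate routes:
F - B - E: 6 + 3 = 9
F - B - D - E: 6 + 1 + 5 = 12
F - A - G - B - E: 7 + 6 + 2 + 3 = 18
F - A - G - B - D - E: 7 + 6 + 2 + 1 + 5 = 21
Shortest: 9.

9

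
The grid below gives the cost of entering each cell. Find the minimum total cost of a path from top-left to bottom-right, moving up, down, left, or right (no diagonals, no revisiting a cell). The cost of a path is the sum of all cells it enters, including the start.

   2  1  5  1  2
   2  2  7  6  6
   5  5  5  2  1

Cheapest: (0,0) -> (0,1) -> (0,2) -> (0,3) -> (0,4) -> (1,4) -> (2,4)
  2 + 1 + 5 + 1 + 2 + 6 + 1 = 18

18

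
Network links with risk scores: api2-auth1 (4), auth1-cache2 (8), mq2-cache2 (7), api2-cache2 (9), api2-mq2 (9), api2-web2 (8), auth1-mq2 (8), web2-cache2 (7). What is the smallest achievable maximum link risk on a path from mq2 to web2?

A few of the mq2→web2 routes:
mq2 -> cache2 -> auth1 -> api2 -> web2: max(7, 8, 4, 8) = 8
mq2 -> auth1 -> cache2 -> web2: max(8, 8, 7) = 8
mq2 -> cache2 -> web2: max(7, 7) = 7
The minimum achievable maximum is 7.

7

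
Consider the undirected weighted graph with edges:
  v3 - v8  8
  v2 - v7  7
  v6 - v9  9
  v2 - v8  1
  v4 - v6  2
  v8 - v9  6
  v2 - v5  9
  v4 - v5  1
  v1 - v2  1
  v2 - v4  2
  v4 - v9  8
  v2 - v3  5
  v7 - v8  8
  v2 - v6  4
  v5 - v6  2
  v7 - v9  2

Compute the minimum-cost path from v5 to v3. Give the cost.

Checking several routes:
v5→v4→v2→v8→v3: 1 + 2 + 1 + 8 = 12
v5→v6→v4→v2→v3: 2 + 2 + 2 + 5 = 11
v5→v6→v2→v3: 2 + 4 + 5 = 11
v5→v2→v3: 9 + 5 = 14
v5→v4→v6→v2→v3: 1 + 2 + 4 + 5 = 12
v5→v4→v2→v3: 1 + 2 + 5 = 8
Best route has total 8.

8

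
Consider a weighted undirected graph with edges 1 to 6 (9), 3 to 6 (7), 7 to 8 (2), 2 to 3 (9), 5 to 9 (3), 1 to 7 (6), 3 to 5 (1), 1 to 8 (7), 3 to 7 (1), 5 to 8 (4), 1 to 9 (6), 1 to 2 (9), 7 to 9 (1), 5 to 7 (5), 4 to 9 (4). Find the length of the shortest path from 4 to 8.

A few of the 4→8 routes:
4 → 9 → 5 → 3 → 7 → 8: 4 + 3 + 1 + 1 + 2 = 11
4 → 9 → 7 → 8: 4 + 1 + 2 = 7
4 → 9 → 7 → 5 → 8: 4 + 1 + 5 + 4 = 14
4 → 9 → 7 → 3 → 5 → 8: 4 + 1 + 1 + 1 + 4 = 11
4 → 9 → 5 → 7 → 8: 4 + 3 + 5 + 2 = 14
4 → 9 → 5 → 8: 4 + 3 + 4 = 11
Shortest: 7.

7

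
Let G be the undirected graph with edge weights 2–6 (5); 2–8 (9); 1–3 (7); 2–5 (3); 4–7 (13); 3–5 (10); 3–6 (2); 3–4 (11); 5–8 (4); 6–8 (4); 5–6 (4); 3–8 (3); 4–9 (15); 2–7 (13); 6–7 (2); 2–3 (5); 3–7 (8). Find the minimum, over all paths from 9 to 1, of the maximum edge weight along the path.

Some routes from 9 to 1:
9 → 4 → 7 → 2 → 6 → 5 → 8 → 3 → 1: max(15, 13, 13, 5, 4, 4, 3, 7) = 15
9 → 4 → 7 → 2 → 6 → 5 → 3 → 1: max(15, 13, 13, 5, 4, 10, 7) = 15
9 → 4 → 7 → 2 → 6 → 8 → 5 → 3 → 1: max(15, 13, 13, 5, 4, 4, 10, 7) = 15
9 → 4 → 7 → 2 → 6 → 8 → 3 → 1: max(15, 13, 13, 5, 4, 3, 7) = 15
The minimum achievable maximum is 15.

15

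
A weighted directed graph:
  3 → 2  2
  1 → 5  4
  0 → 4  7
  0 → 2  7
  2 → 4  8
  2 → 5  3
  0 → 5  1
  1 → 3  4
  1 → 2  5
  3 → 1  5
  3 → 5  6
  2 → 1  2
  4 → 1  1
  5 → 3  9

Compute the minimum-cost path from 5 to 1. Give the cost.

13

Routes from 5 to 1:
5 → 3 → 2 → 4 → 1: 9 + 2 + 8 + 1 = 20
5 → 3 → 2 → 1: 9 + 2 + 2 = 13
5 → 3 → 1: 9 + 5 = 14
The minimum is 13.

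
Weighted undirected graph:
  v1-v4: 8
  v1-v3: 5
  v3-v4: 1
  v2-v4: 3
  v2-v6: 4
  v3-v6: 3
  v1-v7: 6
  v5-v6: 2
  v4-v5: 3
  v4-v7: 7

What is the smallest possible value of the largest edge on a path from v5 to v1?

5

Comparing a few candidate routes:
v5 -> v6 -> v3 -> v4 -> v7 -> v1: max(2, 3, 1, 7, 6) = 7
v5 -> v6 -> v2 -> v4 -> v3 -> v1: max(2, 4, 3, 1, 5) = 5
v5 -> v4 -> v2 -> v6 -> v3 -> v1: max(3, 3, 4, 3, 5) = 5
v5 -> v4 -> v3 -> v1: max(3, 1, 5) = 5
v5 -> v6 -> v3 -> v1: max(2, 3, 5) = 5
Smallest bottleneck: 5.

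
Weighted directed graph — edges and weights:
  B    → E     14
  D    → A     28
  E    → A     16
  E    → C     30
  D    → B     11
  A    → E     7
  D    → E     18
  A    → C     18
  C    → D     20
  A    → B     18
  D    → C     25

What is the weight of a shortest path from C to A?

Candidate routes:
C - D - B - E - A: 20 + 11 + 14 + 16 = 61
C - D - E - A: 20 + 18 + 16 = 54
C - D - A: 20 + 28 = 48
The minimum is 48.

48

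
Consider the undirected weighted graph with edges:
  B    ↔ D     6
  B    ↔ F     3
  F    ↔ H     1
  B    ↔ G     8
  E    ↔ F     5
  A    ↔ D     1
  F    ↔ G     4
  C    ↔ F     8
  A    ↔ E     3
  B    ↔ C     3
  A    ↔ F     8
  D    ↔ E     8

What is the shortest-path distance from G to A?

12

Some routes from G to A:
G - F - A: 4 + 8 = 12
G - F - B - D - A: 4 + 3 + 6 + 1 = 14
G - F - E - A: 4 + 5 + 3 = 12
The minimum is 12.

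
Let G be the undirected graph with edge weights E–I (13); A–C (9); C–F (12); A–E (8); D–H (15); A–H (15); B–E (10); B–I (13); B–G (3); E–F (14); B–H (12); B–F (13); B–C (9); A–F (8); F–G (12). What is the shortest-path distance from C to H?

Comparing a few candidate routes:
C -> F -> A -> H: 12 + 8 + 15 = 35
C -> B -> H: 9 + 12 = 21
C -> A -> H: 9 + 15 = 24
Shortest: 21.

21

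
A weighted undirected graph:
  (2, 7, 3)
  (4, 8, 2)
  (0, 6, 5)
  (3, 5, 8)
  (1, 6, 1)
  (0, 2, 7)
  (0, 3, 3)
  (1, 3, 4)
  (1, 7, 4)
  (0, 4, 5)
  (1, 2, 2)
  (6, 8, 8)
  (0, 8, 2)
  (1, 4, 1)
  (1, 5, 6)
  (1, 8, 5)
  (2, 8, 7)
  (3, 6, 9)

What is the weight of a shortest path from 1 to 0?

5

Some routes from 1 to 0:
1-3-0: 4 + 3 = 7
1-8-0: 5 + 2 = 7
1-6-0: 1 + 5 = 6
1-4-8-0: 1 + 2 + 2 = 5
1-4-0: 1 + 5 = 6
The minimum is 5.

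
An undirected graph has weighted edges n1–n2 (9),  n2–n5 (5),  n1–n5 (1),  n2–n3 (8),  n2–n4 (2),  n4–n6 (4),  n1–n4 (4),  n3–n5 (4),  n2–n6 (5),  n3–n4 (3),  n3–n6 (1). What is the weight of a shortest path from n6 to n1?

6

A few of the n6→n1 routes:
n6-n4-n1: 4 + 4 = 8
n6-n3-n4-n1: 1 + 3 + 4 = 8
n6-n3-n4-n2-n5-n1: 1 + 3 + 2 + 5 + 1 = 12
n6-n2-n5-n1: 5 + 5 + 1 = 11
n6-n3-n5-n1: 1 + 4 + 1 = 6
n6-n2-n4-n1: 5 + 2 + 4 = 11
Best route has total 6.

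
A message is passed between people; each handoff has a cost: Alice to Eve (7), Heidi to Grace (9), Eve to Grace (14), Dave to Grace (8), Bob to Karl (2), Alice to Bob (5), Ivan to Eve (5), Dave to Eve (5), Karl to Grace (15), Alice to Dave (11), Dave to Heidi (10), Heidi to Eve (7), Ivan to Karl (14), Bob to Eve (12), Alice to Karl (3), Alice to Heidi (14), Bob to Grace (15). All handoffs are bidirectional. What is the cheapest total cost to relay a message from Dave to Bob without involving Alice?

17

Checking several routes:
Dave - Grace - Karl - Bob: 8 + 15 + 2 = 25
Dave - Grace - Bob: 8 + 15 = 23
Dave - Heidi - Eve - Bob: 10 + 7 + 12 = 29
Dave - Eve - Grace - Bob: 5 + 14 + 15 = 34
Dave - Eve - Ivan - Karl - Bob: 5 + 5 + 14 + 2 = 26
Dave - Eve - Bob: 5 + 12 = 17
Best route has total 17.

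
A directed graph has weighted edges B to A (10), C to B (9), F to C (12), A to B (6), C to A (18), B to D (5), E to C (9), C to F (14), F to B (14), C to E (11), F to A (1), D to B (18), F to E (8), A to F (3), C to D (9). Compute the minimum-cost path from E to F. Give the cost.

Routes from E to F:
E - C - A - F: 9 + 18 + 3 = 30
E - C - F: 9 + 14 = 23
E - C - D - B - A - F: 9 + 9 + 18 + 10 + 3 = 49
E - C - B - A - F: 9 + 9 + 10 + 3 = 31
Shortest: 23.

23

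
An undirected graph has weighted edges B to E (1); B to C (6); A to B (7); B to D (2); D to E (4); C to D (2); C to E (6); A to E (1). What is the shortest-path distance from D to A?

4

A few of the D→A routes:
D - E - B - A: 4 + 1 + 7 = 12
D - B - A: 2 + 7 = 9
D - B - E - A: 2 + 1 + 1 = 4
D - C - E - A: 2 + 6 + 1 = 9
D - C - B - E - A: 2 + 6 + 1 + 1 = 10
D - E - A: 4 + 1 = 5
The minimum is 4.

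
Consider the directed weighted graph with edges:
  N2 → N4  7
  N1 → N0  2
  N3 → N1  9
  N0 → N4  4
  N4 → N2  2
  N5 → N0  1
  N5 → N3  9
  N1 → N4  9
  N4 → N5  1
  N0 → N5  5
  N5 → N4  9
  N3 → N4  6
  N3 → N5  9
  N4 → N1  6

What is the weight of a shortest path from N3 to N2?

8

Some routes from N3 to N2:
N3 -> N1 -> N4 -> N2: 9 + 9 + 2 = 20
N3 -> N5 -> N4 -> N2: 9 + 9 + 2 = 20
N3 -> N4 -> N2: 6 + 2 = 8
N3 -> N5 -> N0 -> N4 -> N2: 9 + 1 + 4 + 2 = 16
N3 -> N1 -> N0 -> N4 -> N2: 9 + 2 + 4 + 2 = 17
Shortest: 8.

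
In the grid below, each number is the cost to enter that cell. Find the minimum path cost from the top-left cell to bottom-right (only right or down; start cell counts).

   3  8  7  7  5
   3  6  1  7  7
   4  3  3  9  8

Cheapest: (0,0) (1,0) (1,1) (1,2) (2,2) (2,3) (2,4)
  3 + 3 + 6 + 1 + 3 + 9 + 8 = 33
(Top row then right column would cost 45.)

33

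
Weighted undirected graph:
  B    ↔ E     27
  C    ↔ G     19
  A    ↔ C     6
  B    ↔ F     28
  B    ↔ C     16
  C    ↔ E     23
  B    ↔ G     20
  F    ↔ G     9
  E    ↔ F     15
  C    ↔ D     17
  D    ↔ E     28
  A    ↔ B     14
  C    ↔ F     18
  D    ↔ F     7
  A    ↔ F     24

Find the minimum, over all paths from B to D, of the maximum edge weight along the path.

17

Comparing a few candidate routes:
B -> A -> C -> D: max(14, 6, 17) = 17
B -> A -> C -> F -> D: max(14, 6, 18, 7) = 18
B -> C -> D: max(16, 17) = 17
The minimum achievable maximum is 17.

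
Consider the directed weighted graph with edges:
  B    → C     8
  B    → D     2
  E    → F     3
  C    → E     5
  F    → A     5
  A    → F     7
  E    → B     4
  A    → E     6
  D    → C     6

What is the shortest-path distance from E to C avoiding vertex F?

12

Routes from E to C avoiding F:
E-B-D-C: 4 + 2 + 6 = 12
E-B-C: 4 + 8 = 12
The minimum is 12.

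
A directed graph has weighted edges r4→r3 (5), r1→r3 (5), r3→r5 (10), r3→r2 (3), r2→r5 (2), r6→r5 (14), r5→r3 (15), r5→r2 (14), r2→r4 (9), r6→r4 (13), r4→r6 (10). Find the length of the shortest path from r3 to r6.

22

Routes from r3 to r6:
r3 -> r2 -> r4 -> r6: 3 + 9 + 10 = 22
r3 -> r5 -> r2 -> r4 -> r6: 10 + 14 + 9 + 10 = 43
The minimum is 22.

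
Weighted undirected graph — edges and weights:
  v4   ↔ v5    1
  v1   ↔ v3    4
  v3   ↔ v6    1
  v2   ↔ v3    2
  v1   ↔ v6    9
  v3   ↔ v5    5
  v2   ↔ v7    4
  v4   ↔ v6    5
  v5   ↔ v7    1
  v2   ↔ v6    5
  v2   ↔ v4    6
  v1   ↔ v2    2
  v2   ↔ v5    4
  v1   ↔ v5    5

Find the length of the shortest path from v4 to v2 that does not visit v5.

A few of the v4→v2 routes:
v4→v6→v2: 5 + 5 = 10
v4→v2: 6
v4→v6→v3→v2: 5 + 1 + 2 = 8
Best route has total 6.

6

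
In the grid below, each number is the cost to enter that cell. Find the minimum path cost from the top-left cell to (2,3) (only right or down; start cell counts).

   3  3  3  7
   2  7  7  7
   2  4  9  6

26

Best path: [0,0] -> [1,0] -> [2,0] -> [2,1] -> [2,2] -> [2,3]
Cost: 3 + 2 + 2 + 4 + 9 + 6 = 26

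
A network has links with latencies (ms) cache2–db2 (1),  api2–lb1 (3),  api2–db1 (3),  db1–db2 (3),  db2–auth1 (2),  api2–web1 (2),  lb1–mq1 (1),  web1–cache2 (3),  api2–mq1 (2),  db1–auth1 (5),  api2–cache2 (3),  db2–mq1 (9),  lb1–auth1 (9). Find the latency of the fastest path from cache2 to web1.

3

A few of the cache2→web1 routes:
cache2 → db2 → mq1 → api2 → web1: 1 + 9 + 2 + 2 = 14
cache2 → db2 → db1 → api2 → web1: 1 + 3 + 3 + 2 = 9
cache2 → db2 → mq1 → lb1 → api2 → web1: 1 + 9 + 1 + 3 + 2 = 16
cache2 → web1: 3
cache2 → api2 → web1: 3 + 2 = 5
cache2 → db2 → auth1 → db1 → api2 → web1: 1 + 2 + 5 + 3 + 2 = 13
The minimum is 3 ms.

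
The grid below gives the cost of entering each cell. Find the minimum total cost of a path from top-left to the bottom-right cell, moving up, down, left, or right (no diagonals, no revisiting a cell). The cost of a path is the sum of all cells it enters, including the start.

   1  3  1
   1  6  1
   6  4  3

Take (0,0) (0,1) (0,2) (1,2) (2,2) for a total of 1 + 3 + 1 + 1 + 3 = 9.

9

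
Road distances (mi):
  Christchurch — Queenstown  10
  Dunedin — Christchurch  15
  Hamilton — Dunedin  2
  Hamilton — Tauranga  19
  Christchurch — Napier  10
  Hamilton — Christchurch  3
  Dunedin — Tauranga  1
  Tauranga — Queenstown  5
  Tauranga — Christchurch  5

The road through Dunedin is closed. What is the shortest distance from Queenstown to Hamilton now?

13

Checking several routes:
Queenstown -> Tauranga -> Hamilton: 5 + 19 = 24
Queenstown -> Tauranga -> Christchurch -> Hamilton: 5 + 5 + 3 = 13
Queenstown -> Christchurch -> Hamilton: 10 + 3 = 13
Best route has total 13 mi.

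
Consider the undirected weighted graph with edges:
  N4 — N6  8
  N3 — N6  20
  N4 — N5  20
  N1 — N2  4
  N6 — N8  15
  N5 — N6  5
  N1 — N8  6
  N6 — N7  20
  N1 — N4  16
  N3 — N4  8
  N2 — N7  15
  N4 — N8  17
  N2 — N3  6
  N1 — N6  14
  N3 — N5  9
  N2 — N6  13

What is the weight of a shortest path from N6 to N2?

Some routes from N6 to N2:
N6-N4-N3-N2: 8 + 8 + 6 = 22
N6-N1-N2: 14 + 4 = 18
N6-N5-N3-N2: 5 + 9 + 6 = 20
N6-N8-N1-N2: 15 + 6 + 4 = 25
N6-N2: 13
Best route has total 13.

13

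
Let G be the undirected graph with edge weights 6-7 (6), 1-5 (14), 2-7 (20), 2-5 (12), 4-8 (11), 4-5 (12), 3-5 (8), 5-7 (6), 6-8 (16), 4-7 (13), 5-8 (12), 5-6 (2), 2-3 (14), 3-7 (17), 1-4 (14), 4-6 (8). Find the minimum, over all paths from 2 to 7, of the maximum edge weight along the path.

Comparing a few candidate routes:
2-5-4-6-7: max(12, 12, 8, 6) = 12
2-5-7: max(12, 6) = 12
2-5-8-4-6-7: max(12, 12, 11, 8, 6) = 12
2-5-6-7: max(12, 2, 6) = 12
Smallest bottleneck: 12.

12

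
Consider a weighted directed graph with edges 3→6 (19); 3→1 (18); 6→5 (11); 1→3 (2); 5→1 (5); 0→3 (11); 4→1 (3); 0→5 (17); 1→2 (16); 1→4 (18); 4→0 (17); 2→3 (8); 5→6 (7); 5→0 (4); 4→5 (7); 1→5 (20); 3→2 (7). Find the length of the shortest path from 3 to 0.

34

Some routes from 3 to 0:
3 -> 1 -> 4 -> 5 -> 0: 18 + 18 + 7 + 4 = 47
3 -> 1 -> 5 -> 0: 18 + 20 + 4 = 42
3 -> 6 -> 5 -> 0: 19 + 11 + 4 = 34
Shortest: 34.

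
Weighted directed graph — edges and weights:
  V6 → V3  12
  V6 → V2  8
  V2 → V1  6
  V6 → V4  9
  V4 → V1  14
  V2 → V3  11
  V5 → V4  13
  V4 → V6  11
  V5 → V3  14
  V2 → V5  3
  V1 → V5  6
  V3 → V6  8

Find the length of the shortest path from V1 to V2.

36

Routes from V1 to V2:
V1 → V5 → V4 → V6 → V2: 6 + 13 + 11 + 8 = 38
V1 → V5 → V3 → V6 → V2: 6 + 14 + 8 + 8 = 36
Best route has total 36.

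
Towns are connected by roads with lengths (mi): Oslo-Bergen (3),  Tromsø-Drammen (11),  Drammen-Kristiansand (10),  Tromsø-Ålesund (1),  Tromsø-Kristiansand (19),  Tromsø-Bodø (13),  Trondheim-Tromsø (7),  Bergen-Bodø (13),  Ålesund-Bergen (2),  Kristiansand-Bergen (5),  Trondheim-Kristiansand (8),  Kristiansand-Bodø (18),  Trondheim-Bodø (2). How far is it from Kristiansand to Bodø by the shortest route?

A few of the Kristiansand→Bodø routes:
Kristiansand - Bodø: 18
Kristiansand - Bergen - Ålesund - Tromsø - Trondheim - Bodø: 5 + 2 + 1 + 7 + 2 = 17
Kristiansand - Bergen - Bodø: 5 + 13 = 18
Kristiansand - Trondheim - Bodø: 8 + 2 = 10
Shortest: 10 mi.

10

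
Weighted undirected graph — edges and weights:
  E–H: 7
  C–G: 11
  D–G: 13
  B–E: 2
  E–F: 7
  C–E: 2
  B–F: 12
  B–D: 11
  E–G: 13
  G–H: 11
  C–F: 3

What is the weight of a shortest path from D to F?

Comparing a few candidate routes:
D -> B -> E -> F: 11 + 2 + 7 = 20
D -> B -> E -> C -> F: 11 + 2 + 2 + 3 = 18
D -> B -> F: 11 + 12 = 23
D -> G -> C -> F: 13 + 11 + 3 = 27
Shortest: 18.

18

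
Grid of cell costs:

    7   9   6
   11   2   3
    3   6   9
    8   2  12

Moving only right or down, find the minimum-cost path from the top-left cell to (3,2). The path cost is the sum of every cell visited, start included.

38

Best path: [0,0] -> [0,1] -> [1,1] -> [2,1] -> [3,1] -> [3,2]
Cost: 7 + 9 + 2 + 6 + 2 + 12 = 38
For comparison, the top-then-right route costs 46.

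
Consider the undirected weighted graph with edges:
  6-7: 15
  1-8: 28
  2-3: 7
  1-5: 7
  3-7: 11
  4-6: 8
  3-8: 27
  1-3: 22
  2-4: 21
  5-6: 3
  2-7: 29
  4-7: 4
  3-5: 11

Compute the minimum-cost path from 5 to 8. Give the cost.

35

Checking several routes:
5 - 6 - 7 - 3 - 8: 3 + 15 + 11 + 27 = 56
5 - 1 - 8: 7 + 28 = 35
5 - 6 - 4 - 7 - 3 - 8: 3 + 8 + 4 + 11 + 27 = 53
5 - 3 - 8: 11 + 27 = 38
The minimum is 35.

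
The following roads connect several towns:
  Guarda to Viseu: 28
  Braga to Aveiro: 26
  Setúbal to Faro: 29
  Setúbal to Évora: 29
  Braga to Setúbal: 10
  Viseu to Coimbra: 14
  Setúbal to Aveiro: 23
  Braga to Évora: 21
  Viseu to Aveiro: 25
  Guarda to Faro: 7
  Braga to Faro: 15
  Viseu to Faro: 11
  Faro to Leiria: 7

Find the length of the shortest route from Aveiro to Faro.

36

A few of the Aveiro→Faro routes:
Aveiro - Braga - Faro: 26 + 15 = 41
Aveiro - Setúbal - Braga - Faro: 23 + 10 + 15 = 48
Aveiro - Setúbal - Faro: 23 + 29 = 52
Aveiro - Viseu - Faro: 25 + 11 = 36
Best route has total 36.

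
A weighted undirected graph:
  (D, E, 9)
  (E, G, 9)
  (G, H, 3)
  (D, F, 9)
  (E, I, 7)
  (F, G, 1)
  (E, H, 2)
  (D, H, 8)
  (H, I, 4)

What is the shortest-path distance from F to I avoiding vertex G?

Checking several routes:
F -> D -> E -> I: 9 + 9 + 7 = 25
F -> D -> E -> H -> I: 9 + 9 + 2 + 4 = 24
F -> D -> H -> I: 9 + 8 + 4 = 21
Best route has total 21.

21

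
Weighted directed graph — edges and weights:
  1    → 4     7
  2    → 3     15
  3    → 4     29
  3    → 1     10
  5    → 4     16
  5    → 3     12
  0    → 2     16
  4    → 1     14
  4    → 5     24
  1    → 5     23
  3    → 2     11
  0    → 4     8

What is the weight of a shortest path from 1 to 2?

Paths from 1 to 2:
1→5→3→2: 23 + 12 + 11 = 46
1→4→5→3→2: 7 + 24 + 12 + 11 = 54
The minimum is 46.

46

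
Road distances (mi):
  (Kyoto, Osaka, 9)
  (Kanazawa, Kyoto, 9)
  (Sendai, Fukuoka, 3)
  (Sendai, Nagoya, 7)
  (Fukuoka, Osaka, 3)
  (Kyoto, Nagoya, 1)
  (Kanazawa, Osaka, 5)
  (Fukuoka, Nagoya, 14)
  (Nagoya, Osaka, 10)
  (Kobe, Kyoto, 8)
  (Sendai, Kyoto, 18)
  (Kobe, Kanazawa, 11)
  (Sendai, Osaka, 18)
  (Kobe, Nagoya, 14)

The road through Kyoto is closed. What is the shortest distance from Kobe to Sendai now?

Some routes from Kobe to Sendai avoiding Kyoto:
Kobe -> Nagoya -> Fukuoka -> Sendai: 14 + 14 + 3 = 31
Kobe -> Kanazawa -> Osaka -> Fukuoka -> Sendai: 11 + 5 + 3 + 3 = 22
Kobe -> Nagoya -> Osaka -> Fukuoka -> Sendai: 14 + 10 + 3 + 3 = 30
Kobe -> Nagoya -> Sendai: 14 + 7 = 21
The minimum is 21 mi.

21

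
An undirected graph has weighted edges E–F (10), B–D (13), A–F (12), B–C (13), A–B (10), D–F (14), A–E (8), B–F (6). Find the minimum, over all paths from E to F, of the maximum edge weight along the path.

10

Candidate routes:
E-A-F: max(8, 12) = 12
E-A-B-D-F: max(8, 10, 13, 14) = 14
E-F: max(10) = 10
E-A-B-F: max(8, 10, 6) = 10
Best route has worst link 10.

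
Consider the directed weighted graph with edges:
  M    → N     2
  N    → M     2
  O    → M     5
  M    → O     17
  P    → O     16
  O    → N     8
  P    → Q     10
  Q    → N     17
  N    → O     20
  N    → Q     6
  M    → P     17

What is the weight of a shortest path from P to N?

23

Paths from P to N:
P -> O -> M -> N: 16 + 5 + 2 = 23
P -> O -> N: 16 + 8 = 24
P -> Q -> N: 10 + 17 = 27
The minimum is 23.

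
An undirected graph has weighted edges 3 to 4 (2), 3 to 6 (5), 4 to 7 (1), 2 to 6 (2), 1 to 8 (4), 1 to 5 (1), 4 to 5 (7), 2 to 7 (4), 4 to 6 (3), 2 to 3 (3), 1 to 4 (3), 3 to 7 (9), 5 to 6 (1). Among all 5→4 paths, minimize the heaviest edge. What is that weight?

3

A few of the 5→4 routes:
5 → 6 → 3 → 4: max(1, 5, 2) = 5
5 → 6 → 2 → 7 → 4: max(1, 2, 4, 1) = 4
5 → 1 → 4: max(1, 3) = 3
5 → 6 → 4: max(1, 3) = 3
5 → 6 → 3 → 2 → 7 → 4: max(1, 5, 3, 4, 1) = 5
5 → 6 → 2 → 3 → 4: max(1, 2, 3, 2) = 3
Smallest bottleneck: 3.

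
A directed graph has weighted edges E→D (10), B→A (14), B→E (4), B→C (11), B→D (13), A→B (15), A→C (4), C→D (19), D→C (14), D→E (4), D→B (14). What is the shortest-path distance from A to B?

Candidate routes:
A-B: 15
A-C-D-B: 4 + 19 + 14 = 37
Best route has total 15.

15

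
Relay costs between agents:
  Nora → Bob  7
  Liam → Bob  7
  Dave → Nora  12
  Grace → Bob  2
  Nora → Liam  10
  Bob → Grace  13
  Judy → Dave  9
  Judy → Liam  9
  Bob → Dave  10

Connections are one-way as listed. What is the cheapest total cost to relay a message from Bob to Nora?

Routes from Bob to Nora:
Bob - Dave - Nora: 10 + 12 = 22
Best route has total 22.

22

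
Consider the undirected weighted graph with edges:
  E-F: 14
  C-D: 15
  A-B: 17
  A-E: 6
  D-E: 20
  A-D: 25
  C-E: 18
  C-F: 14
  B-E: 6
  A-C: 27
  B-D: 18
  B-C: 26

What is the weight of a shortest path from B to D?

Some routes from B to D:
B-E-D: 6 + 20 = 26
B-E-A-D: 6 + 6 + 25 = 37
B-E-C-D: 6 + 18 + 15 = 39
B-D: 18
Best route has total 18.

18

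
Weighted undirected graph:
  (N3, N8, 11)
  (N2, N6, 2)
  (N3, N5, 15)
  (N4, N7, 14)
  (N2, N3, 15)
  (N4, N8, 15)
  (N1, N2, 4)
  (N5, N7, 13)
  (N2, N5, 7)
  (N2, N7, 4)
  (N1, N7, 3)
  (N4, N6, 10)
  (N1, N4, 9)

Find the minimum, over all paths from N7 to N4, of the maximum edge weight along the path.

Some routes from N7 to N4:
N7→N2→N6→N4: max(4, 2, 10) = 10
N7→N1→N4: max(3, 9) = 9
N7→N1→N2→N6→N4: max(3, 4, 2, 10) = 10
N7→N2→N1→N4: max(4, 4, 9) = 9
Best route has worst link 9.

9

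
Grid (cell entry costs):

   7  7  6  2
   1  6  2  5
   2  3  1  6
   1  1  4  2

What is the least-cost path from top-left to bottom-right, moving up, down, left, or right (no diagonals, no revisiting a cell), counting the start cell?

18

Best path: (0,0)→(1,0)→(2,0)→(3,0)→(3,1)→(3,2)→(3,3)
Cost: 7 + 1 + 2 + 1 + 1 + 4 + 2 = 18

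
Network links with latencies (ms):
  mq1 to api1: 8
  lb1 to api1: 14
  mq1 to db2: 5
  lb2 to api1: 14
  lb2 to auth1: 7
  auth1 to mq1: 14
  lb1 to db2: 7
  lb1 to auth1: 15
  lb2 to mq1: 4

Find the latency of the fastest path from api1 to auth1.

19

A few of the api1→auth1 routes:
api1-mq1-auth1: 8 + 14 = 22
api1-mq1-lb2-auth1: 8 + 4 + 7 = 19
api1-lb2-mq1-auth1: 14 + 4 + 14 = 32
api1-lb1-auth1: 14 + 15 = 29
api1-lb2-auth1: 14 + 7 = 21
Shortest: 19 ms.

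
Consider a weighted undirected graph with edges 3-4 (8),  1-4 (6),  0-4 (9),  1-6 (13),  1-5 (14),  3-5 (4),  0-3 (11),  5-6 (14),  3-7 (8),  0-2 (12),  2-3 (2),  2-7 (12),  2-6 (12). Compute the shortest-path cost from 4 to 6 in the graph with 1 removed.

Comparing a few candidate routes:
4-3-2-6: 8 + 2 + 12 = 22
4-3-5-6: 8 + 4 + 14 = 26
4-0-2-6: 9 + 12 + 12 = 33
The minimum is 22.

22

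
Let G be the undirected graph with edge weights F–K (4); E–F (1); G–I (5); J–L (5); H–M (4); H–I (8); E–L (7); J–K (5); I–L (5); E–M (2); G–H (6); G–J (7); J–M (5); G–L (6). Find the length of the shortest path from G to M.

Checking several routes:
G→J→M: 7 + 5 = 12
G→H→M: 6 + 4 = 10
G→L→E→M: 6 + 7 + 2 = 15
Shortest: 10.

10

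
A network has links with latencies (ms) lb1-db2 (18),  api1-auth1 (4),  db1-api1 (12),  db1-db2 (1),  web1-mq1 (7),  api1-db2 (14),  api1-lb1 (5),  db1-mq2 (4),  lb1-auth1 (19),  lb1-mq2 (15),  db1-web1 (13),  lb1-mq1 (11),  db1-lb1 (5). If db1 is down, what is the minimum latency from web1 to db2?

36

Candidate routes:
web1→mq1→lb1→auth1→api1→db2: 7 + 11 + 19 + 4 + 14 = 55
web1→mq1→lb1→db2: 7 + 11 + 18 = 36
web1→mq1→lb1→api1→db2: 7 + 11 + 5 + 14 = 37
Shortest: 36 ms.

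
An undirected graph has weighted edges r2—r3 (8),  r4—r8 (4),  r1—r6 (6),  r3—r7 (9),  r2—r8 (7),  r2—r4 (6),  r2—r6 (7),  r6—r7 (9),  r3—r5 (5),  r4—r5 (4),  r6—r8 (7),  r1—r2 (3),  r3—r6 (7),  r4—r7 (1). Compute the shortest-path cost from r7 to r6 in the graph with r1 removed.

9

A few of the r7→r6 routes:
r7→r4→r8→r6: 1 + 4 + 7 = 12
r7→r4→r2→r6: 1 + 6 + 7 = 14
r7→r6: 9
Best route has total 9.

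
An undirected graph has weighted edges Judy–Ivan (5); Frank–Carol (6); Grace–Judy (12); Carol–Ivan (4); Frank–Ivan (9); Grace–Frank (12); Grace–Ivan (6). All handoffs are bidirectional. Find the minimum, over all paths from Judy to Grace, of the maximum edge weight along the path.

Routes from Judy to Grace:
Judy -> Ivan -> Grace: max(5, 6) = 6
Judy -> Ivan -> Frank -> Grace: max(5, 9, 12) = 12
Judy -> Ivan -> Carol -> Frank -> Grace: max(5, 4, 6, 12) = 12
Judy -> Grace: max(12) = 12
The minimum achievable maximum is 6.

6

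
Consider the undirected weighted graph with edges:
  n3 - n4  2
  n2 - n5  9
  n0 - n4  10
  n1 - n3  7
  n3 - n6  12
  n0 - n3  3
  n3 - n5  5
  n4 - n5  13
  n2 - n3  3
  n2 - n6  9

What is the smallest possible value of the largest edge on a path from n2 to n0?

Comparing a few candidate routes:
n2→n6→n3→n4→n0: max(9, 12, 2, 10) = 12
n2→n6→n3→n0: max(9, 12, 3) = 12
n2→n5→n3→n4→n0: max(9, 5, 2, 10) = 10
n2→n3→n4→n0: max(3, 2, 10) = 10
n2→n5→n3→n0: max(9, 5, 3) = 9
n2→n3→n0: max(3, 3) = 3
Best route has worst link 3.

3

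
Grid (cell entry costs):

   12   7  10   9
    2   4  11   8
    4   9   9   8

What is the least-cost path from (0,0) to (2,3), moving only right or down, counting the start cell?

Path (0,0) → (1,0) → (1,1) → (2,1) → (2,2) → (2,3): 12 + 2 + 4 + 9 + 9 + 8 = 44.

44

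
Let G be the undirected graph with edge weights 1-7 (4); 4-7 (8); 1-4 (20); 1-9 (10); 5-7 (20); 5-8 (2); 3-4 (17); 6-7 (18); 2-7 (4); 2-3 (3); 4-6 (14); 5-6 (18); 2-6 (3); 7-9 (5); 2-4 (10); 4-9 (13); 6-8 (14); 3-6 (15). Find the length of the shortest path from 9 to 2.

A few of the 9→2 routes:
9→7→2: 5 + 4 = 9
9→7→4→2: 5 + 8 + 10 = 23
9→4→7→2: 13 + 8 + 4 = 25
9→1→7→2: 10 + 4 + 4 = 18
9→7→6→2: 5 + 18 + 3 = 26
9→4→2: 13 + 10 = 23
The minimum is 9.

9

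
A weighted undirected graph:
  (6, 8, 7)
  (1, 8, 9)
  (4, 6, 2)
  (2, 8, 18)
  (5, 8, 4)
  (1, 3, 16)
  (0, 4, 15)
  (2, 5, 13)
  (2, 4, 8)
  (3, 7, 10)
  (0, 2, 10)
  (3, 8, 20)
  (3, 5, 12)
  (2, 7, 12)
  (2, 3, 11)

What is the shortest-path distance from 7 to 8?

26

Some routes from 7 to 8:
7 -> 2 -> 5 -> 8: 12 + 13 + 4 = 29
7 -> 2 -> 4 -> 6 -> 8: 12 + 8 + 2 + 7 = 29
7 -> 3 -> 5 -> 8: 10 + 12 + 4 = 26
Best route has total 26.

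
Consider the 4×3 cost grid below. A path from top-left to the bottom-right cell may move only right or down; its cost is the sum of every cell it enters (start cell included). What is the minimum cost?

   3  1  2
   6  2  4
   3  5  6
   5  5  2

18

One optimal route is [0,0] → [0,1] → [0,2] → [1,2] → [2,2] → [3,2].
Its cost is 3 + 1 + 2 + 4 + 6 + 2 = 18.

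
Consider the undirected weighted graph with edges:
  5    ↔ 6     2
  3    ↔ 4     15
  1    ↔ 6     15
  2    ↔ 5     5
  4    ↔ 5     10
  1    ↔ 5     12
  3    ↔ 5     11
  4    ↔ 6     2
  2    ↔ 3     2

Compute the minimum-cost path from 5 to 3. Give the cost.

Candidate routes:
5-6-4-3: 2 + 2 + 15 = 19
5-2-3: 5 + 2 = 7
5-3: 11
5-1-6-4-3: 12 + 15 + 2 + 15 = 44
5-4-3: 10 + 15 = 25
Shortest: 7.

7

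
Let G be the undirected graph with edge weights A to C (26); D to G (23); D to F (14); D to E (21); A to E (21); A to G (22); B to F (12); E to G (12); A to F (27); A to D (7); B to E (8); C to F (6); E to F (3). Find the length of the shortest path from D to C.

20

Checking several routes:
D-E-F-C: 21 + 3 + 6 = 30
D-A-E-F-C: 7 + 21 + 3 + 6 = 37
D-A-F-C: 7 + 27 + 6 = 40
D-A-C: 7 + 26 = 33
D-F-C: 14 + 6 = 20
Best route has total 20.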